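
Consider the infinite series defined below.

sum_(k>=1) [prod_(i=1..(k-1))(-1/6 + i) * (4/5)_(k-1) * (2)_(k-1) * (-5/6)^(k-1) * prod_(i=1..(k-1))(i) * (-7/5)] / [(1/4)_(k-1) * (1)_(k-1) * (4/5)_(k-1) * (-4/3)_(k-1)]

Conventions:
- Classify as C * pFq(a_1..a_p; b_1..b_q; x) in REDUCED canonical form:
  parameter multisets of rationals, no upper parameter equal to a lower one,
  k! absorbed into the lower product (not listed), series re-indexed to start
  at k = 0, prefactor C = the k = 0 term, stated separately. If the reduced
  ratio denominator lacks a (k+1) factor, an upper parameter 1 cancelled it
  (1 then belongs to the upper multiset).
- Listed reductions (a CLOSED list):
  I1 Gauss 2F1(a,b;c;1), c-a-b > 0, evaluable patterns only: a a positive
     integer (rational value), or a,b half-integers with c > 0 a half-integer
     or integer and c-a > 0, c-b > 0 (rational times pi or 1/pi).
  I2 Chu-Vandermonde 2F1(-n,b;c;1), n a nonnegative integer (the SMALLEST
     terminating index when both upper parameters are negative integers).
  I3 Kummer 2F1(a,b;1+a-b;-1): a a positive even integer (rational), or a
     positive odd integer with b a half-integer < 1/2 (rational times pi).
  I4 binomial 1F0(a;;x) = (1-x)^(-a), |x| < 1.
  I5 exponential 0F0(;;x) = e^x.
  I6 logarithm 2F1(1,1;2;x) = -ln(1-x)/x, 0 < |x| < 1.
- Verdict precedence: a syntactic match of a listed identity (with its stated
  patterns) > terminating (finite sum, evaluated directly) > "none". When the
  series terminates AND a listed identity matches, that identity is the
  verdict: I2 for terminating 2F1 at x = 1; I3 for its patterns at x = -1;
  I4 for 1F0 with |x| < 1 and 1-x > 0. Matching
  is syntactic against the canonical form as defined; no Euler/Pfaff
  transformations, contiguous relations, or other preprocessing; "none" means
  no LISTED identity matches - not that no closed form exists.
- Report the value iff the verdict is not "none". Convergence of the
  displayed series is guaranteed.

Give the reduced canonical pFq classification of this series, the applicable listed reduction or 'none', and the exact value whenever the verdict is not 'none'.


Classification (C = -7/5): 3F2 with upper {5/6, 1, 2}, lower {-4/3, 1/4}, argument x = -5/6. Verdict: no listed reduction: x = -5/6 and upper {5/6, 1, 2} fail every I1-I6 pattern.

First insight: t_0 being -7/5, the running product (C = -7/5) telescopes to a rising factorial.
Ratio: r(k) = (-5/6) * (k+5/6) (k+1) (k+2) / [(k-4/3) (k+1/4) (k+1)] - rational in k. x = (-5/6); t_0 = -7/5; negate the roots.


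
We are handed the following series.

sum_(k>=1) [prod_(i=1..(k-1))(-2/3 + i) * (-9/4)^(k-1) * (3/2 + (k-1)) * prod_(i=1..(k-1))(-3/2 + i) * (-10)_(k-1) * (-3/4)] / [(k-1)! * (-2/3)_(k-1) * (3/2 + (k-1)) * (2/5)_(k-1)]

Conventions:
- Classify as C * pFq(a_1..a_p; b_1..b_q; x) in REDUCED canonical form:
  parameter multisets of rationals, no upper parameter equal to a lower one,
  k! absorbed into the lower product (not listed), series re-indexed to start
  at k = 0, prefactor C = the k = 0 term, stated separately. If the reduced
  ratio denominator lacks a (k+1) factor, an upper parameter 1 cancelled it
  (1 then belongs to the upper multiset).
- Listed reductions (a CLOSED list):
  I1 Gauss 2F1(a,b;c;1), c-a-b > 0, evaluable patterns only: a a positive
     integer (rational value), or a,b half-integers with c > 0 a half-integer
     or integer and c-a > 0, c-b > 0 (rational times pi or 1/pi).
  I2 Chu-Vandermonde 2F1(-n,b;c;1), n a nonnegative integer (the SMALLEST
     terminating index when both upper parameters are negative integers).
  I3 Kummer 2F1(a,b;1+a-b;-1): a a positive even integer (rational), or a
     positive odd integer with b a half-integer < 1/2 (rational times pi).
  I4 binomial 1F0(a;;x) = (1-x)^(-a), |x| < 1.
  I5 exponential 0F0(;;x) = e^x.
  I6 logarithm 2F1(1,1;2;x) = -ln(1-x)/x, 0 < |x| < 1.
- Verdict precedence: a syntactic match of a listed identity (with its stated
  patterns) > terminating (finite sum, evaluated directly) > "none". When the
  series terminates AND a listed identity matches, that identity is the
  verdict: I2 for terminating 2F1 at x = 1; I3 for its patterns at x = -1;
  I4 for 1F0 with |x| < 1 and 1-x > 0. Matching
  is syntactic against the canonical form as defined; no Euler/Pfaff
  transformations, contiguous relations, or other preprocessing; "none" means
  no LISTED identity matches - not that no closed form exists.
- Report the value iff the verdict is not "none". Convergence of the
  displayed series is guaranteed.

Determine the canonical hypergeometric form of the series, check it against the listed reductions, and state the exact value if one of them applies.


The series (x = -9/4) is 3F2: upper {-10, -1/2, 1/3}, lower {-2/3, 2/5}, prefactor -3/4. Verdict: terminating - the sum ends at index 10 because -10 is a negative integer; exact evaluation follows. Exact value: -545112484519873370858589/5005748786799050752.

Key observation: t_0 being -3/4, striking the common factor k + 3/2 reduces the term (C = -3/4, x = -9/4).
Step ratio: r(k) = (-9/4) * (k-10) (k-1/2) (k+1/3) / [(k-2/3) (k+2/5) (k+1)] - rational; roots negated = parameters, x = (-9/4), C = -3/4.


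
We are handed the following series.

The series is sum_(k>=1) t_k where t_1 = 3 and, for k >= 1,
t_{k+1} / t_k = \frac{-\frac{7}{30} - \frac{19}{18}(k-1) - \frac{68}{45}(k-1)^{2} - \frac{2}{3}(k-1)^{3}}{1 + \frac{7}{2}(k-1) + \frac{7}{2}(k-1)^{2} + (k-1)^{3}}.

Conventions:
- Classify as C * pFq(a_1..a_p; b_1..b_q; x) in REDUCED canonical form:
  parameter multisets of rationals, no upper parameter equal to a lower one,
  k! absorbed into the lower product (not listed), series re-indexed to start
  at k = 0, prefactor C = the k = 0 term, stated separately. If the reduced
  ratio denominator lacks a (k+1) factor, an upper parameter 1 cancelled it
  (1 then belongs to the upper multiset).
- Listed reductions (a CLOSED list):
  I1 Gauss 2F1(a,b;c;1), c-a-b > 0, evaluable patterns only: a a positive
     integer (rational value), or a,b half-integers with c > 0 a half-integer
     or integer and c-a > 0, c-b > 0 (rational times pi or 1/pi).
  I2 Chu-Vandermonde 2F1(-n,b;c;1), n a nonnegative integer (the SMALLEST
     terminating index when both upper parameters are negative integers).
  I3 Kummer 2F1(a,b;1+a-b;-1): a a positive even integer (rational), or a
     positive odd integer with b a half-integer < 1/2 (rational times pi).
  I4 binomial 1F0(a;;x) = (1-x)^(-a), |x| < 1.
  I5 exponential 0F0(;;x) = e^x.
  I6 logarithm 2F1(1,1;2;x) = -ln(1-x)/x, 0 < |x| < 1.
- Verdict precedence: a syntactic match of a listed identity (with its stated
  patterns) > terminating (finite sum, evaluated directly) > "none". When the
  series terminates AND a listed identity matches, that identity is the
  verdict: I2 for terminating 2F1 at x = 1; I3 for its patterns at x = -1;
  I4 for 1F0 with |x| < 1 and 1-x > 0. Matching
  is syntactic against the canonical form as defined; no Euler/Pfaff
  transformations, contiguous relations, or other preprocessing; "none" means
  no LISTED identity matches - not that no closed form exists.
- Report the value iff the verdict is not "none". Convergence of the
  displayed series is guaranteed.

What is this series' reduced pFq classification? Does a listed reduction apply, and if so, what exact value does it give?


Classification (C = 3): 2F1 with upper {\frac{3}{5}, \frac{7}{6}}, lower {2}, argument x = -\frac{2}{3}. Verdict: none. No listed pattern accepts 2F1(\frac{3}{5}, \frac{7}{6}; 2; -\frac{2}{3}).

The tell: t_0 being 3, the expanded ratio factors over Q; prefactor 3, roots give parameters.
Step ratio: r(k) = -\frac{2}{3} * (k+\frac{3}{5}) (k+\frac{7}{6}) / [(k+2) (k+1)] - rational in k, leading ratio -\frac{2}{3}; with t_0 = 3, classification follows.


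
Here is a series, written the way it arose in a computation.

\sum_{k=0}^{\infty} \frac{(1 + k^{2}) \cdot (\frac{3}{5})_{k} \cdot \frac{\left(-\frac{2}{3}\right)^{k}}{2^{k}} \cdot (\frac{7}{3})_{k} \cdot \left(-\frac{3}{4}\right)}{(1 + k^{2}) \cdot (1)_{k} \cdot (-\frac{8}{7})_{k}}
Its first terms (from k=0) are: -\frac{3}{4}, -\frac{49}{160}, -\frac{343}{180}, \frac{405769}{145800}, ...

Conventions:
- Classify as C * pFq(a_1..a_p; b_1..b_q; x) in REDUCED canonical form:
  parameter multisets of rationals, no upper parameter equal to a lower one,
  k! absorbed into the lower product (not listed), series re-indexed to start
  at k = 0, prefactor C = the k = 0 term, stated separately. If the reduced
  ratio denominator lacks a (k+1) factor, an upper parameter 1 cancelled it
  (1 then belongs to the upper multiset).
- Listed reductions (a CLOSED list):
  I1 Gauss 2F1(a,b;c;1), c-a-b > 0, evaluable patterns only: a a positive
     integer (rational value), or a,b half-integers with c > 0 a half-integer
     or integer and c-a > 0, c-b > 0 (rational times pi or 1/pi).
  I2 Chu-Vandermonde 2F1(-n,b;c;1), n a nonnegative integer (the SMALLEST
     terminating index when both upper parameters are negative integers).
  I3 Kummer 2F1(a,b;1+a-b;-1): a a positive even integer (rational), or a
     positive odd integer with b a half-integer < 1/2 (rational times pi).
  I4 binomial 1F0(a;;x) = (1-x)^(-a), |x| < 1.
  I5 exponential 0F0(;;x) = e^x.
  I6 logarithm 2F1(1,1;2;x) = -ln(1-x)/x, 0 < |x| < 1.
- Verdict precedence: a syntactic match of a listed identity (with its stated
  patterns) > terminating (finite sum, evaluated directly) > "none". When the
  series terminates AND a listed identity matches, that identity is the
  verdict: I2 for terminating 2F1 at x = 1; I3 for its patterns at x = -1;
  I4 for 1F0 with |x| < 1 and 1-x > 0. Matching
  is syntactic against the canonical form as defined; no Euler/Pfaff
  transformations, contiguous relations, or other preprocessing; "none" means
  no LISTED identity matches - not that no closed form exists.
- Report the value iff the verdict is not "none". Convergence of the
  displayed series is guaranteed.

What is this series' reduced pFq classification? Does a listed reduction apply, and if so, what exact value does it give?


First insight: from the first term -\frac{3}{4}: the two k-th powers (C = -3/4, x = -1/3) combine into one argument.
Ratio: r(k) = -\frac{1}{3} * (k+\frac{3}{5}) (k+\frac{7}{3}) / [(k-\frac{8}{7}) (k+1)] ; factor over Q: parameters, x = -\frac{1}{3}, and C = -\frac{3}{4}.

This is -\frac{3}{4} * 2F1(\frac{3}{5}, \frac{7}{3}; -\frac{8}{7}; -\frac{1}{3}) in reduced canonical form. Verdict: none. Every listed pattern misses the 2F1 form at -\frac{1}{3}, upper {\frac{3}{5}, \frac{7}{3}}.


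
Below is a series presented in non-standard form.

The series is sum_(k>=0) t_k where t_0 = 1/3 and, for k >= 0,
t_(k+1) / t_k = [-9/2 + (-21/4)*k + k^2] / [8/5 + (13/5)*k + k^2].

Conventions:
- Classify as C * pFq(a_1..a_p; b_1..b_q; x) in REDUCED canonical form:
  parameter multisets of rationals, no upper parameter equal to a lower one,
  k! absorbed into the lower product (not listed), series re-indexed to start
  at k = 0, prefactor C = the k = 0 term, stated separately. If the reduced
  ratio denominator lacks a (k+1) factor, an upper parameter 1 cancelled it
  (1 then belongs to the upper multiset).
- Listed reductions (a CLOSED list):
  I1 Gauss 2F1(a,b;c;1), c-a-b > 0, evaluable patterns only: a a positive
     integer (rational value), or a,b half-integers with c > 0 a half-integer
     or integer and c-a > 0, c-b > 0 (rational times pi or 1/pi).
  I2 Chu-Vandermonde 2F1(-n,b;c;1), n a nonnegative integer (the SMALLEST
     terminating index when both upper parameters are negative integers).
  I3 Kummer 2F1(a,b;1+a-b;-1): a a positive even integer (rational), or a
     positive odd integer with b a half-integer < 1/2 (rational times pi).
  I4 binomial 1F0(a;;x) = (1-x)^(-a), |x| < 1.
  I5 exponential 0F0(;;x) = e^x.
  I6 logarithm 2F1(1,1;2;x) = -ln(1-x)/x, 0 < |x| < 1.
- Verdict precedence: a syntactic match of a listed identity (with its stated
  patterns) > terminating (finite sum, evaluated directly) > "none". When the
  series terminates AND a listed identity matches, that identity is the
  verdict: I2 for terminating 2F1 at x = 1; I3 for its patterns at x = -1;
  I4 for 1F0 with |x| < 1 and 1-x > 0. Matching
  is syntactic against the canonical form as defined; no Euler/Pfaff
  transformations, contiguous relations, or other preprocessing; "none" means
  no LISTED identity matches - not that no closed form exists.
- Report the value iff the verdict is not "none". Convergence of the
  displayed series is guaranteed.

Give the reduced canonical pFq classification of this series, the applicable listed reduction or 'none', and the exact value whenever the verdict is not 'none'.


Prefactor 1/3, argument 1: 2F1 with upper {-6, 3/4} over lower {8/5}. Verdict: this is Vandermonde's identity (I2) (terminating 2F1 at x = 1 with n = 6, b = 3/4, c = 8/5). Hence: 1159247/18087936.

Key observation: x = 1 and roots of the ratio polynomials (C = 1/3) are the negated parameters.
Step ratio: r(k) = 1 * (k-6) (k+3/4) / [(k+8/5) (k+1)] - rational in k, leading ratio 1; with t_0 = 1/3, classification follows.


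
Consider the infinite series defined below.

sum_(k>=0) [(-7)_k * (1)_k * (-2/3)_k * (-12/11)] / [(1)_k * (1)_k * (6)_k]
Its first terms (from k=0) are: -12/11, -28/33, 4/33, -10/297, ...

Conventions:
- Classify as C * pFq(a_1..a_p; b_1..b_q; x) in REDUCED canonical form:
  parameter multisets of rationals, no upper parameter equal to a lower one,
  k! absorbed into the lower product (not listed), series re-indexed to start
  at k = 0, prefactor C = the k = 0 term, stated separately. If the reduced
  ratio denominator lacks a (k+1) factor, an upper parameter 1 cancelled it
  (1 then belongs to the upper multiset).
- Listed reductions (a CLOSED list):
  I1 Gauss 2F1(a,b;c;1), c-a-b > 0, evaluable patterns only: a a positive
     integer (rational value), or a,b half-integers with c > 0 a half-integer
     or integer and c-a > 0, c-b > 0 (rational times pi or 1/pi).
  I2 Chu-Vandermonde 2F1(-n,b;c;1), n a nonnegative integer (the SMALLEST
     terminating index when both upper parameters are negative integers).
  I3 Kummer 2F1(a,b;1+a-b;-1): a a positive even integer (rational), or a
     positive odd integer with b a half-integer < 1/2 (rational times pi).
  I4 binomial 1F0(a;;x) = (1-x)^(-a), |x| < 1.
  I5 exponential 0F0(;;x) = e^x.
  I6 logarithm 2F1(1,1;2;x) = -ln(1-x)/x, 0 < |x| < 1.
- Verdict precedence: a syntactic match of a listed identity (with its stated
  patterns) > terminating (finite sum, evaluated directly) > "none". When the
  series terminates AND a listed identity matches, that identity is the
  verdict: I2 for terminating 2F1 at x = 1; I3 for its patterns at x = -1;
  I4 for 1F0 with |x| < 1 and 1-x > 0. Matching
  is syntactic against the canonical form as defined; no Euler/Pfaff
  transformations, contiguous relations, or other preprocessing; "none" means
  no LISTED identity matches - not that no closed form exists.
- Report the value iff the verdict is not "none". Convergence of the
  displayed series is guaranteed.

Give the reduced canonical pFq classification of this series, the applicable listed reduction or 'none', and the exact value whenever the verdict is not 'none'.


Canonical form: C = -12/11 times 2F1 with upper {-7, -2/3}, lower {6}, x = 1. Verdict: Chu-Vandermonde (I2) matches (terminating 2F1 at x = 1 with n = 7, b = -2/3, c = 6). Its exact value is -13179920/7144929.

Key observation: with t_0 = -12/11, the parameter 1 appears in both the upper and lower lists and cancels.
Step ratio: r(k) = 1 * (k-7) (k-2/3) / [(k+6) (k+1)] - rational; roots negated = parameters, x = 1, C = -12/11.


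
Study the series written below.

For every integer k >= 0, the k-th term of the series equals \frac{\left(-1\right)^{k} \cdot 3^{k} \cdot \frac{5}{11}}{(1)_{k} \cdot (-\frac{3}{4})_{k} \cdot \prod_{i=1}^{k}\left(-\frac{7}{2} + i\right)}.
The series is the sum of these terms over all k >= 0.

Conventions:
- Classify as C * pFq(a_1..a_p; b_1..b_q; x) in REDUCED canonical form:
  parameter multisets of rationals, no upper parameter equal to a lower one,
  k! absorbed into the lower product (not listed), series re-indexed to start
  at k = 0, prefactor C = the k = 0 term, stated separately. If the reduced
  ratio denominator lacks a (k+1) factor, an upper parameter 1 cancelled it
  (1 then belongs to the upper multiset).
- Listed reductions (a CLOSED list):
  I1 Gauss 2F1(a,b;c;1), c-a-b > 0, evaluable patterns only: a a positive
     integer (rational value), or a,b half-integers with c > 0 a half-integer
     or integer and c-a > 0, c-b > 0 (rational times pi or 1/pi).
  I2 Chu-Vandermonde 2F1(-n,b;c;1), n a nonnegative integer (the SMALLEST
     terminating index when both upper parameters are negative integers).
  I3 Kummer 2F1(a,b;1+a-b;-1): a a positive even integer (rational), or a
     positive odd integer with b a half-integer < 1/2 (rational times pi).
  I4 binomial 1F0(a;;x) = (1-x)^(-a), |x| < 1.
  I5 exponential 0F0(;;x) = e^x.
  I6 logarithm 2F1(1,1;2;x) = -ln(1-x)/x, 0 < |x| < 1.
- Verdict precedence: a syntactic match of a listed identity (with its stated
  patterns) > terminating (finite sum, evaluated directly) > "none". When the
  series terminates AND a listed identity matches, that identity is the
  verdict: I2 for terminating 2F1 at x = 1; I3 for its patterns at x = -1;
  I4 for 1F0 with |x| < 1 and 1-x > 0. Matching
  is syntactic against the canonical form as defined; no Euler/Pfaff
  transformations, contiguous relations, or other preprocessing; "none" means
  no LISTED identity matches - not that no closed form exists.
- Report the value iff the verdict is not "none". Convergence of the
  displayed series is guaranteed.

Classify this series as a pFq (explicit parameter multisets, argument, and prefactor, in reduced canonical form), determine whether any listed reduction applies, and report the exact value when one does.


Canonical form: C = \frac{5}{11} times 0F2 with upper {-}, lower {-\frac{5}{2}, -\frac{3}{4}}, x = -3. Verdict: none. A 0F2 with upper {-} fits none of I1-I6 at x = -3; the sum runs forever.

Key observation: t_0 being \frac{5}{11}, the (-1)^k factor (prefactor 5/11) folds into the argument's sign.
Term ratio: r(k) = -3 * 1 / [(k-\frac{5}{2}) (k-\frac{3}{4}) (k+1)] - rational; roots negated = parameters, x = -3, C = \frac{5}{11}.


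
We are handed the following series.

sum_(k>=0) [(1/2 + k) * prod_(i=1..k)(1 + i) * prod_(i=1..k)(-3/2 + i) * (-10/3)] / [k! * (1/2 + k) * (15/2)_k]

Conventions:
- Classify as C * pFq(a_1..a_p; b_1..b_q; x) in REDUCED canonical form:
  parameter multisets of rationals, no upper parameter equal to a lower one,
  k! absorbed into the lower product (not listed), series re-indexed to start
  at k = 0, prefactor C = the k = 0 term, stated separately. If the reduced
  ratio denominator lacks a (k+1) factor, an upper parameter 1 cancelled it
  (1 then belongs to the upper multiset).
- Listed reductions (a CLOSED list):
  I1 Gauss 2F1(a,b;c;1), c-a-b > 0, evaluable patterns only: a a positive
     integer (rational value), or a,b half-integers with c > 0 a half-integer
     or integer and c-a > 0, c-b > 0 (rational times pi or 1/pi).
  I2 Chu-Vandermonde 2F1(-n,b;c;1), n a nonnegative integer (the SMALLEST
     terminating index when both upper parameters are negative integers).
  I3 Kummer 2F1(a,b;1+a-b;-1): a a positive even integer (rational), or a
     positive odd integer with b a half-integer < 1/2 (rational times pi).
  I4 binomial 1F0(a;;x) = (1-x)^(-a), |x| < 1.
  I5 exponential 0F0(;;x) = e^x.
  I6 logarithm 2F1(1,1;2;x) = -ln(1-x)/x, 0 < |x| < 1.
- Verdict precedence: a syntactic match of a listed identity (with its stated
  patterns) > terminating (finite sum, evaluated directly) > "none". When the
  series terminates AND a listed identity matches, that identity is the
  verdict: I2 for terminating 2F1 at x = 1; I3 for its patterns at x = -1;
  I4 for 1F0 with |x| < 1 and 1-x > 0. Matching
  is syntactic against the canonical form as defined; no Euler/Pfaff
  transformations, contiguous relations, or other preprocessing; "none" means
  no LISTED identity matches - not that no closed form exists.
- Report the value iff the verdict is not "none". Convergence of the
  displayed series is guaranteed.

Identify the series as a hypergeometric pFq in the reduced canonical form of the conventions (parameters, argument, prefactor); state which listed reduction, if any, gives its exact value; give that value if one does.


The series (x = 1) is 2F1: upper {-1/2, 2}, lower {15/2}, prefactor -10/3. Verdict: Gauss (I1, integer-parameter pattern) matches (x = 1: the Gamma ratio telescopes since c-a-b = 6 > 0 and a = 2 in Z>0). Sum: -715/252.

Key step: t_0 being -10/3, the running product (prefactor -10/3) telescopes to a rising factorial.
Term ratio: r(k) = 1 * (k-1/2) (k+2) / [(k+15/2) (k+1)] - rational; roots negated = parameters, x = 1, C = -10/3.


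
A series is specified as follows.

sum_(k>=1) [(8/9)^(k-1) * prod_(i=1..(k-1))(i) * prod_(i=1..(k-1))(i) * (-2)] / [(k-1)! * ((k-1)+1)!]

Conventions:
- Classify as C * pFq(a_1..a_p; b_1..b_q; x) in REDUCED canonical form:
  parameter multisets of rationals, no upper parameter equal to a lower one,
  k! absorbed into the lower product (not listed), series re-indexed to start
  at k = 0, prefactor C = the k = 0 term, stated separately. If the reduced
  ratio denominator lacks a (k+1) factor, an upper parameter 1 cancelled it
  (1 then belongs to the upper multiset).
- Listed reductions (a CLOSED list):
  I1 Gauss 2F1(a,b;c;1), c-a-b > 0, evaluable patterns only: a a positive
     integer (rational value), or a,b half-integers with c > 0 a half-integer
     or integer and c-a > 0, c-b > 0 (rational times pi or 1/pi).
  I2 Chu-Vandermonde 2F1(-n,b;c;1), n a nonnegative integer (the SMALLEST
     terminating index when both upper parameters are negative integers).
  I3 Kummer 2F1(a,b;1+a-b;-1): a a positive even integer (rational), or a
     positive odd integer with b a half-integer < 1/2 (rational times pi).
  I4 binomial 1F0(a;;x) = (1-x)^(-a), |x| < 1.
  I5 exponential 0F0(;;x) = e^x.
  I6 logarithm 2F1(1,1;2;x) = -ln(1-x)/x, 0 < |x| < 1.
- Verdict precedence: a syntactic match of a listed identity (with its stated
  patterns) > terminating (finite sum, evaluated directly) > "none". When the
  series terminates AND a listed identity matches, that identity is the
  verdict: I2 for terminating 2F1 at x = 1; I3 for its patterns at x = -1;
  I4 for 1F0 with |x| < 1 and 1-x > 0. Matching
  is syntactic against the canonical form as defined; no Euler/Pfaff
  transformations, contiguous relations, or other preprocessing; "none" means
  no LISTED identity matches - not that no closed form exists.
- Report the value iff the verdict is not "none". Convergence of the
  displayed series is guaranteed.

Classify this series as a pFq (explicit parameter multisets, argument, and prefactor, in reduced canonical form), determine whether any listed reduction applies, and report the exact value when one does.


Reduced: x = 8/9, 2F1, upper = {1, 1}, lower = {2}, C = -2. Verdict: the I6 logarithm reduction applies (the logarithm: parameters (1,1;2), x = 8/9). Hence: (9/4) * ln(1/9).

Key observation: from the first term -2: the denominator's factorial ratio (prefactor -2) is a lower Pochhammer.
Adjacent-term ratio: r(k) = (8/9) * (k+1) (k+1) / [(k+2) (k+1)] ; factor over Q: parameters, x = (8/9), and C = -2.


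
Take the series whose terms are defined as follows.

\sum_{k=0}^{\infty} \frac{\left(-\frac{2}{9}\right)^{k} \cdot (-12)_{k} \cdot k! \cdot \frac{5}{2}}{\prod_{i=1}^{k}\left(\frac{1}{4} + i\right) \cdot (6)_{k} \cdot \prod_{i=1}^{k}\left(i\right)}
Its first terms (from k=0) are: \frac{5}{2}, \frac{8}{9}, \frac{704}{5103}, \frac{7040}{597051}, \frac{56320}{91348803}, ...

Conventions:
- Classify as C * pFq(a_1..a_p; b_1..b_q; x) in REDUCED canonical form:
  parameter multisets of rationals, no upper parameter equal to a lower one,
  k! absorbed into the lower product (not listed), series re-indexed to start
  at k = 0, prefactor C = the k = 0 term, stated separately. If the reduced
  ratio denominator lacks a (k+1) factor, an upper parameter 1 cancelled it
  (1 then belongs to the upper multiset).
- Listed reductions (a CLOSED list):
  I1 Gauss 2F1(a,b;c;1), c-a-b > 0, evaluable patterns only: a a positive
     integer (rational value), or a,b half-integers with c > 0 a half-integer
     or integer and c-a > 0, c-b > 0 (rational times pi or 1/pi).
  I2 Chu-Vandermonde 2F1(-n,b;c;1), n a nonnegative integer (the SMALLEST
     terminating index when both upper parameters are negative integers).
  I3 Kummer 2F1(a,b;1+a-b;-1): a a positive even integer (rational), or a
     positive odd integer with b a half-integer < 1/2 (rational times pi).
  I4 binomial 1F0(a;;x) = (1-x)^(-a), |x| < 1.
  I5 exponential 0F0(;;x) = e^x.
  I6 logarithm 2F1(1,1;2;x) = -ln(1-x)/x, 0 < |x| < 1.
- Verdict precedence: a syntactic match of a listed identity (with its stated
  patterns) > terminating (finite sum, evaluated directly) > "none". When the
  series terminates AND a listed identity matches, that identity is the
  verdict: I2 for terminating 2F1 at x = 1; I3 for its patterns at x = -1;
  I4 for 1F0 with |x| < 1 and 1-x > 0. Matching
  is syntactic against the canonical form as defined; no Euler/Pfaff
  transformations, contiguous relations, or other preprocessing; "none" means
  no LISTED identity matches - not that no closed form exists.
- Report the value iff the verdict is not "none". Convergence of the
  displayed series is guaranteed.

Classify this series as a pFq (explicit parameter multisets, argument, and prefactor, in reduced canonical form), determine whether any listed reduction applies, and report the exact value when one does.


The tell: t_0 = \frac{5}{2} here, and the product of the first k integers (C = 5/2, x = -2/9) is k!.
Term ratio: r(k) = -\frac{2}{9} * (k-12) (k+1) / [(k+\frac{5}{4}) (k+6) (k+1)] ; factor over Q: parameters, x = -\frac{2}{9}, and C = \frac{5}{2}.

Prefactor \frac{5}{2}, argument -\frac{2}{9}: 2F2 with upper {-12, 1} over lower {\frac{5}{4}, 6}. Verdict: terminating. (-12)_k vanishes past k = 12, leaving a 13-term sum, computed directly. Exact value: \frac{2067640664717652453223534382999}{584198741674688787809988175350}.


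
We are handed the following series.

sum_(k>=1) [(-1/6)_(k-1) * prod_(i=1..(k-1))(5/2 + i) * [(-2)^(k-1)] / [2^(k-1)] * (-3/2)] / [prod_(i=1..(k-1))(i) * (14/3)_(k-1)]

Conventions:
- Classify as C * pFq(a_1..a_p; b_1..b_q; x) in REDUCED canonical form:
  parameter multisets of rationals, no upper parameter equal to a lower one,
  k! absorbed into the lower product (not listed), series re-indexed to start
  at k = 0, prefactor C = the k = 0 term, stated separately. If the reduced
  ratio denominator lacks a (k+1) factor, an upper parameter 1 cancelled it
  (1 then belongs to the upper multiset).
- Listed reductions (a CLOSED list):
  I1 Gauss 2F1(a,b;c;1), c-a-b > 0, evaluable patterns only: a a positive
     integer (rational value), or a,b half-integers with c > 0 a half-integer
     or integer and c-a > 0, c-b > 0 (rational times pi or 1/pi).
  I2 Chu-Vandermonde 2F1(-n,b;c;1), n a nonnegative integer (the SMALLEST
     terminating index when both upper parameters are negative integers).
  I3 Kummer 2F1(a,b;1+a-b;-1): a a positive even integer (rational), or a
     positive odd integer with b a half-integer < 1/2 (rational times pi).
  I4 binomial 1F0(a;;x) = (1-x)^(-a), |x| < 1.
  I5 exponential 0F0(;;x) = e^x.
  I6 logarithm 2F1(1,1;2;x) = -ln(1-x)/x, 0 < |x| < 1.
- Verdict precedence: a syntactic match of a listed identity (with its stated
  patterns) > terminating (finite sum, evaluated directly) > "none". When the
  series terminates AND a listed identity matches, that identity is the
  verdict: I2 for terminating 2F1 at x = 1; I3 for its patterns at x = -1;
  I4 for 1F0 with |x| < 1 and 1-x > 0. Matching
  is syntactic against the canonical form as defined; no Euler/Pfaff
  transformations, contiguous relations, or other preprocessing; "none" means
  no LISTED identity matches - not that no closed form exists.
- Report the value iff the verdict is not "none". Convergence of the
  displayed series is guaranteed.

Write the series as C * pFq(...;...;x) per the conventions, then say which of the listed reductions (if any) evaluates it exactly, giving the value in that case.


Classification (C = -3/2): 2F1 with upper {-1/6, 7/2}, lower {14/3}, argument x = -1. Verdict: no listed reduction: x = -1 and upper {-1/6, 7/2} fail every I1-I6 pattern.

Key step: from the first term -3/2: the running product (prefactor -3/2) telescopes to a rising factorial.
Consecutive-term ratio: r(k) = (-1) * (k-1/6) (k+7/2) / [(k+14/3) (k+1)] - rational in k, leading ratio (-1); with t_0 = -3/2, classification follows.


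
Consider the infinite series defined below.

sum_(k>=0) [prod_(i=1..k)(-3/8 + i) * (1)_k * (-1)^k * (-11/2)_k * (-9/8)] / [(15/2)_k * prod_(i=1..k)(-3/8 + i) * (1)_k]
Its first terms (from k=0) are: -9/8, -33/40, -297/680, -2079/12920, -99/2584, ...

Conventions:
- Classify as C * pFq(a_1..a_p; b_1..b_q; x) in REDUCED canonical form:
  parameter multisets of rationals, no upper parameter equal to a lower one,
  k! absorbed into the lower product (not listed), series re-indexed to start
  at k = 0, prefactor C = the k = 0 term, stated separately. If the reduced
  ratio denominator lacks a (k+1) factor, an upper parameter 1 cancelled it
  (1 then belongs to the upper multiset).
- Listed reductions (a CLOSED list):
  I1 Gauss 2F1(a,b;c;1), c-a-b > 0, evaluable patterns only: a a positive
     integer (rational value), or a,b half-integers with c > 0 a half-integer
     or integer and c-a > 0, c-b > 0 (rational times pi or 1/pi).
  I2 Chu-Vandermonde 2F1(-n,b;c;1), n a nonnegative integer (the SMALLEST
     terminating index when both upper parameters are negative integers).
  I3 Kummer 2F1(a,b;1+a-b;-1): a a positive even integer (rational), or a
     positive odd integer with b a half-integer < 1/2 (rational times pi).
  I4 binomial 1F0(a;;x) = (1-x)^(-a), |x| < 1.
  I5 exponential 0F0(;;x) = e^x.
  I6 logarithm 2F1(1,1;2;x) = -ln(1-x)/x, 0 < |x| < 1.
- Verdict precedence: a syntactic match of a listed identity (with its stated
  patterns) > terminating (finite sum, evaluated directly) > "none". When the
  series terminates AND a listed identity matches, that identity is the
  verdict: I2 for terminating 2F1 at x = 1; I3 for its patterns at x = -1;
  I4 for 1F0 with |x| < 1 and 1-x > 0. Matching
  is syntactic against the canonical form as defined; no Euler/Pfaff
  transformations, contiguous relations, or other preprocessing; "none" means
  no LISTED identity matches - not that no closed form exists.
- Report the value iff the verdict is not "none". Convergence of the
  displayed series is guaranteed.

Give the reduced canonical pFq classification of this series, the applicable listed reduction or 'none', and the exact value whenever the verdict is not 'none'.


Reduced: x = -1, 2F1, upper = {-11/2, 1}, lower = {15/2}, C = -9/8. Verdict: Kummer (I3) applies (x = -1; c = 15/2 equals 1+a-b for upper {-11/2, 1}: listed pattern). Hence: (-27027/32768) * pi.

Key observation: from the first term -9/8: the parameter 5/8 appears in both the upper and lower lists and cancels.
Ratio: r(k) = (-1) * (k-11/2) (k+1) / [(k+15/2) (k+1)] - poly over poly, x = (-1) from leading terms; C = -9/8 at k = 0.


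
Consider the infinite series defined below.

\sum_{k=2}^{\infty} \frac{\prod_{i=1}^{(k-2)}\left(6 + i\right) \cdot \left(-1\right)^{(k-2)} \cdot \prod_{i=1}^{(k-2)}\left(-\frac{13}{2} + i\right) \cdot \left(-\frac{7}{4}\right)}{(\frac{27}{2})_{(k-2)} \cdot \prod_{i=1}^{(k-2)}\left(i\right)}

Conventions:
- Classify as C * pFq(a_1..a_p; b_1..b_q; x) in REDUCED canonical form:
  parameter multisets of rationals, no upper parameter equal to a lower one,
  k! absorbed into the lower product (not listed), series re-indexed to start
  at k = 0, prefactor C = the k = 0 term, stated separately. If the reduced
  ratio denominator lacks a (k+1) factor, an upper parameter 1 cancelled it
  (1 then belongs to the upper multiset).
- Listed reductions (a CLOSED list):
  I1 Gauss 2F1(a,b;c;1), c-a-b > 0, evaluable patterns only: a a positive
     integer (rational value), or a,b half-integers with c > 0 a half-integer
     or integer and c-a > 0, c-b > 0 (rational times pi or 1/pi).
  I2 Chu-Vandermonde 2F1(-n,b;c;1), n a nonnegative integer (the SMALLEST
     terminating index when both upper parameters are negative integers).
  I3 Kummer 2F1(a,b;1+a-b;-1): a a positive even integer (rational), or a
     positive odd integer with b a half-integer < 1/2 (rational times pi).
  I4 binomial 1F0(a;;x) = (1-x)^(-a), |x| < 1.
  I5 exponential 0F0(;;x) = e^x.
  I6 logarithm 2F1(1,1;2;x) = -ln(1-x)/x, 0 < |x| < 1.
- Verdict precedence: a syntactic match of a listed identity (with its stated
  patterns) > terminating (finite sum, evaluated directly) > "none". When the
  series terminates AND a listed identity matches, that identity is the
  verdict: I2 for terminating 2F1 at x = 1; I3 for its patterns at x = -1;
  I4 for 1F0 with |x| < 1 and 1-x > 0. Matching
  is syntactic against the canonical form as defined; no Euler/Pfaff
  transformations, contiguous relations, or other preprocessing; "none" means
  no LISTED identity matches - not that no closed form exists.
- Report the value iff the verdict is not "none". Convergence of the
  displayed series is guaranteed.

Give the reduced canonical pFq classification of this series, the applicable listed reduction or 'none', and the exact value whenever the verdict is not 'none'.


x = -1 here; the reduced form reads 2F1, upper {-\frac{11}{2}, 7}, lower {\frac{27}{2}}, C = -\frac{7}{4}. Verdict: this is Kummer (I3) (x = -1; c = \frac{27}{2} equals 1+a-b for upper {-\frac{11}{2}, 7}: listed pattern). Value: \left(-\frac{6506875375}{1073741824}\right) \cdot \pi.

Structural cue: t_0 being -\frac{7}{4}, the product of the first k integers (C = -7/4) is k!.
Ratio: r(k) = -1 * (k-\frac{11}{2}) (k+7) / [(k+\frac{27}{2}) (k+1)] - rational in k. x = -1; t_0 = -\frac{7}{4}; negate the roots.


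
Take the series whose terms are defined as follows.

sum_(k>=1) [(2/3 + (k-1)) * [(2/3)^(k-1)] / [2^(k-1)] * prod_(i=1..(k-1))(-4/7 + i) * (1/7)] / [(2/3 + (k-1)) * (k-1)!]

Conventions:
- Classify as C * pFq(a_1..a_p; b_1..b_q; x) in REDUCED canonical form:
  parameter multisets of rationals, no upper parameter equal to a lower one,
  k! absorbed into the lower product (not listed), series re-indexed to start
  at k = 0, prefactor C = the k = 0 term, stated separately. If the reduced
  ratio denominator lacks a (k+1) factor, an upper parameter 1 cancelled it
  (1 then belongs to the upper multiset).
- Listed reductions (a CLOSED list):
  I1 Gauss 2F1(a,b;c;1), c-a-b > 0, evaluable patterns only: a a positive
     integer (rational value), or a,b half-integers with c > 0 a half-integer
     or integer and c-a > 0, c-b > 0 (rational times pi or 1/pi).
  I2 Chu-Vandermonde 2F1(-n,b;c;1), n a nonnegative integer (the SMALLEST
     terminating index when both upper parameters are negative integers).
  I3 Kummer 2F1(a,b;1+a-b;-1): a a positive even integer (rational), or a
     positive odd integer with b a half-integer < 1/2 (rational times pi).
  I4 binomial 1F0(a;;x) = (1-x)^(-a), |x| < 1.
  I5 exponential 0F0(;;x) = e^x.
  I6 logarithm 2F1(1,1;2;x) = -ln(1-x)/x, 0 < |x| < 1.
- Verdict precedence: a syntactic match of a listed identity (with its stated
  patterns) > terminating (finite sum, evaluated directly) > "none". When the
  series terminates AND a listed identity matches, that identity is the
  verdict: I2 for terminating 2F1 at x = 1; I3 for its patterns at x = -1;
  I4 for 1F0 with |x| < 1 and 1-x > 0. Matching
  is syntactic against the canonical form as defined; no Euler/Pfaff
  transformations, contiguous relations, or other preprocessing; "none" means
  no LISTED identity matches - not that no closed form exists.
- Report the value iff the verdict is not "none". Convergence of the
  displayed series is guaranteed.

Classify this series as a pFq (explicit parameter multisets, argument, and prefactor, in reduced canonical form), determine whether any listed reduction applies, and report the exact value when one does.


Classification (C = 1/7): 1F0 with upper {3/7}, lower {-}, argument x = 1/3. Verdict at x = 1/3: the binomial series (I4) matches (the 1F0 binomial series: exponent -3/7, x = 1/3). Exact value: (1/7) * (2/3)^(-3/7).

The tell: with t_0 = 1/7, the factor k + 2/3 cancels (top and bottom), leaving C = 1/7, x = 1/3.
Adjacent-term ratio: r(k) = (1/3) * (k+3/7) / [(k+1)] - rational in k, leading ratio (1/3); with t_0 = 1/7, classification follows.


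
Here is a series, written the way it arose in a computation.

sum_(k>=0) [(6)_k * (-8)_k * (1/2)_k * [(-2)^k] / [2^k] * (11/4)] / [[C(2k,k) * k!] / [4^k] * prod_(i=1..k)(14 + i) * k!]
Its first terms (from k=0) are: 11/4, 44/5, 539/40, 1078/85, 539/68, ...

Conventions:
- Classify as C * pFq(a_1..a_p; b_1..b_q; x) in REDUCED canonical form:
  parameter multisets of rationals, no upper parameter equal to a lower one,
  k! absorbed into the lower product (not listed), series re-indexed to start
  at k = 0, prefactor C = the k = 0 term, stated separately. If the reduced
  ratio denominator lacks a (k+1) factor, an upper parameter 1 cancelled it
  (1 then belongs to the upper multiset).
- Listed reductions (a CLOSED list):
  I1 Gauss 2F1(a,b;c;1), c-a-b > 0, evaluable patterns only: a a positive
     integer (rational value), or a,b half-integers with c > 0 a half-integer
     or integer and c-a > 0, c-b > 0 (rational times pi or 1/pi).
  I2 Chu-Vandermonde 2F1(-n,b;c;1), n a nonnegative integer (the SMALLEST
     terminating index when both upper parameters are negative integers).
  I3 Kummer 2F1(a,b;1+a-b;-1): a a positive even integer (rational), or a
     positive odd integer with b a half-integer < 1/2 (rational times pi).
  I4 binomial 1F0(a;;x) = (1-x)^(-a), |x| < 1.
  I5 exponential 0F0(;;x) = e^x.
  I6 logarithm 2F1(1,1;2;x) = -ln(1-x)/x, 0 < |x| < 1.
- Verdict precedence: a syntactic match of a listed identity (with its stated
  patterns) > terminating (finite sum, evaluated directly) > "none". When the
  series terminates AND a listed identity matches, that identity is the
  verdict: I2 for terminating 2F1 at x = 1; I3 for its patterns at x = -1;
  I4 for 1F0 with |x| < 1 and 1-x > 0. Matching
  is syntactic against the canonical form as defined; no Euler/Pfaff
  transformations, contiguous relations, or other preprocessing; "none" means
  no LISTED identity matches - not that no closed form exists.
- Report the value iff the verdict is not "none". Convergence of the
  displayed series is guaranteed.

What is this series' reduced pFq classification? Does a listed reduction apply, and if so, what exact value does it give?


The tell: t_0 = 11/4 here, and the lower running product (prefactor 11/4) is a rising factorial.
Ratio: r(k) = (-1) * (k-8) (k+6) / [(k+15) (k+1)] - rational in k, leading ratio (-1); with t_0 = 11/4, classification follows.

Canonical form: C = 11/4 times 2F1 with upper {-8, 6}, lower {15}, x = -1. Verdict: Kummer's theorem (I3) applies (x = -1; c = 15 equals 1+a-b for upper {-8, 6}: listed pattern). Exact value: 1001/20.


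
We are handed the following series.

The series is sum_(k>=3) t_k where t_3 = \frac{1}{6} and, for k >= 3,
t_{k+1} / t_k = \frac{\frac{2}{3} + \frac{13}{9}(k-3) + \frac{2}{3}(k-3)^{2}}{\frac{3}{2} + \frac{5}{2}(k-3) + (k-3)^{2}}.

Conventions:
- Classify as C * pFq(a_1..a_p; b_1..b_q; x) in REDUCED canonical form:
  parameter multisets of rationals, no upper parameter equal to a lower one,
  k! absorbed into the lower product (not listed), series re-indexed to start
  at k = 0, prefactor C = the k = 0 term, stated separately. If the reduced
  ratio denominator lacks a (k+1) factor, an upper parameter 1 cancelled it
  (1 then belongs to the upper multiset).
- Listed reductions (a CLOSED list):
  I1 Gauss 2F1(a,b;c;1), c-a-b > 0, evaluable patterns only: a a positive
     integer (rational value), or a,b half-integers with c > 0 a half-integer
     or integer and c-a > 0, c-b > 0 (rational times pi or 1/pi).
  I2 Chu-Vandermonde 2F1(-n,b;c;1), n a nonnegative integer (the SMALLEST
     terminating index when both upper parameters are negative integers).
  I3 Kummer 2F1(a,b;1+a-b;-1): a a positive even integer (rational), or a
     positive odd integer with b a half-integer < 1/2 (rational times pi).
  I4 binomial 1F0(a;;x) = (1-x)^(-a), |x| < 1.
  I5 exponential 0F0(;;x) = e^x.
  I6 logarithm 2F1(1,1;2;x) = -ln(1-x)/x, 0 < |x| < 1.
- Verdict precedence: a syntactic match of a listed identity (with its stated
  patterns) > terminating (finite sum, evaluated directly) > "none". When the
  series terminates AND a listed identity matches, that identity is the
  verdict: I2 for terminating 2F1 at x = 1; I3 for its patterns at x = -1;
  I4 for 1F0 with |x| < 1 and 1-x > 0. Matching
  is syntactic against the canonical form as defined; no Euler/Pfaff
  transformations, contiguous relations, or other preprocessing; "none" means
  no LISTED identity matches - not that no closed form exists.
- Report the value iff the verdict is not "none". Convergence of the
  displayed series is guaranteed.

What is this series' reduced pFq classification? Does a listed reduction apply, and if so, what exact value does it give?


Reduced: x = \frac{2}{3}, 1F0, upper = {\frac{2}{3}}, lower = {-}, C = \frac{1}{6}. Verdict at x = \frac{2}{3}: the I4 binomial reduction matches (the 1F0 binomial series: exponent -2/3, x = \frac{2}{3}). Hence: \frac{1}{6} \cdot \left(\frac{1}{3}\right)^{-\frac{2}{3}}.

Structural cue: with t_0 = \frac{1}{6}, the ratio is unreduced: k + 3/2 divides both sides (prefactor 1/6).
Consecutive-term ratio: r(k) = \frac{2}{3} * (k+\frac{2}{3}) / [(k+1)] - poly over poly, x = \frac{2}{3} from leading terms; C = \frac{1}{6} at k = 0.
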